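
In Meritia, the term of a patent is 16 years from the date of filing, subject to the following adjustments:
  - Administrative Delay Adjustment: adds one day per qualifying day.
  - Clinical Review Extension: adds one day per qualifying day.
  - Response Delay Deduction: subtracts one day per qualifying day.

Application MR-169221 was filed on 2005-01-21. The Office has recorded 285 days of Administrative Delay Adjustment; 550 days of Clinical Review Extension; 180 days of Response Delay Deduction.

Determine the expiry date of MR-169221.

Base term: filing date + 16 years → 21 January 2021.
Administrative Delay Adjustment: +285 days → 2 November 2021.
Clinical Review Extension: +550 days → 6 May 2023.
Response Delay Deduction: −180 days → 7 November 2022.

November 7, 2022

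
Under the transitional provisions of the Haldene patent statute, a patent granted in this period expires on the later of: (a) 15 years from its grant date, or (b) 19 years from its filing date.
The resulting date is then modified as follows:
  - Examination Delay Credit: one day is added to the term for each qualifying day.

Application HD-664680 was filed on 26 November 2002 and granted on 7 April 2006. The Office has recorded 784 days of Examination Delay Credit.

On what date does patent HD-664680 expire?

January 19, 2024

(a) grant + 15 years → 7 April 2021.
(b) filing + 19 years → 26 November 2021.
Later of the two: 26 November 2021.
Examination Delay Credit: +784 days → 19 January 2024.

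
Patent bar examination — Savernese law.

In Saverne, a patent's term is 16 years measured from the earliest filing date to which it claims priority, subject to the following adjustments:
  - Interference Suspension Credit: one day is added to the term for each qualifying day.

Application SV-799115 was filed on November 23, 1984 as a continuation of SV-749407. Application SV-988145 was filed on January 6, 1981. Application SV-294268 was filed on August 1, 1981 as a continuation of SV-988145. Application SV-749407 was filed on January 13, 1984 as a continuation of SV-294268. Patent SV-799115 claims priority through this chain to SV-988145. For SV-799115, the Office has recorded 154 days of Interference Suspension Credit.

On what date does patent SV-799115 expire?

June 9, 1997

Earliest priority filing: 6 January 1981.
Base term: 6 January 1981 + 16 years → 6 January 1997.
Interference Suspension Credit: +154 days → 9 June 1997.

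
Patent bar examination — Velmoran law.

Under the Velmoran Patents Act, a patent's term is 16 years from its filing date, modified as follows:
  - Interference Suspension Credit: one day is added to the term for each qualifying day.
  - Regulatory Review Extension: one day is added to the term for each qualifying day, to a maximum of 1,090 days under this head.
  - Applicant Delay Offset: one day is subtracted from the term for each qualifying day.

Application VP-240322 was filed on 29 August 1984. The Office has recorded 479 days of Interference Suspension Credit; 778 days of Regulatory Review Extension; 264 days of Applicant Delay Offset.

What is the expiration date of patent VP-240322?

Base term: filing date + 16 years → 29 August 2000.
Interference Suspension Credit: +479 days → 21 December 2001.
Regulatory Review Extension: 778 days (within the 1090-day cap) → +778 days → 7 February 2004.
Applicant Delay Offset: −264 days → 19 May 2003.

2003-05-19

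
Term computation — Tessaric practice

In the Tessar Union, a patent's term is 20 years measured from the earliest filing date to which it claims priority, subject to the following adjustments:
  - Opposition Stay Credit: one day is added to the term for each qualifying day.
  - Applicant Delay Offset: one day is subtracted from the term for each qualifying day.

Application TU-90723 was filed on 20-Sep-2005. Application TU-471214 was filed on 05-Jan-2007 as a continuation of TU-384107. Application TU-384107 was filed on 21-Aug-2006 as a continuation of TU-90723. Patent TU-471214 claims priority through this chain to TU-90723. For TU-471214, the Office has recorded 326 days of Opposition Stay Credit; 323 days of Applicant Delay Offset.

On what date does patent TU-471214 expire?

2025-09-23

Earliest priority filing: 20 September 2005.
Base term: 20 September 2005 + 20 years → 20 September 2025.
Opposition Stay Credit: +326 days → 12 August 2026.
Applicant Delay Offset: −323 days → 23 September 2025.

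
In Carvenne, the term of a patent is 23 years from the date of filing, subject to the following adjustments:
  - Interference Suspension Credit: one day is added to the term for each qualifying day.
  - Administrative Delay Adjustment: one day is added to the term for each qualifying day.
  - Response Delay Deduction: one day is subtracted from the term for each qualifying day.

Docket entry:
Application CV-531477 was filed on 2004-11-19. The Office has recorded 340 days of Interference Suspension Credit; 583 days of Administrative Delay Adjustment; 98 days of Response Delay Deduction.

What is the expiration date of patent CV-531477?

2030-02-21

Base term: filing date + 23 years → 19 November 2027.
Interference Suspension Credit: +340 days → 24 October 2028.
Administrative Delay Adjustment: +583 days → 30 May 2030.
Response Delay Deduction: −98 days → 21 February 2030.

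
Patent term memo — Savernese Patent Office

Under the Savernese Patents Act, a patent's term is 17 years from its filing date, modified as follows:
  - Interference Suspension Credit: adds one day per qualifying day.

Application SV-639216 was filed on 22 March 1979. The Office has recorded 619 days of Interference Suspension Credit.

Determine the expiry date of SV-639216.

December 1, 1997

Base term: filing date + 17 years → 22 March 1996.
Interference Suspension Credit: +619 days → 1 December 1997.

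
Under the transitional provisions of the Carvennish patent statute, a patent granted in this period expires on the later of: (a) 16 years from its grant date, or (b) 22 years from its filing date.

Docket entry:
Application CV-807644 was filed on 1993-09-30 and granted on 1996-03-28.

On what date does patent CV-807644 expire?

(a) grant + 16 years → 28 March 2012.
(b) filing + 22 years → 30 September 2015.
Later of the two: 30 September 2015.

September 30, 2015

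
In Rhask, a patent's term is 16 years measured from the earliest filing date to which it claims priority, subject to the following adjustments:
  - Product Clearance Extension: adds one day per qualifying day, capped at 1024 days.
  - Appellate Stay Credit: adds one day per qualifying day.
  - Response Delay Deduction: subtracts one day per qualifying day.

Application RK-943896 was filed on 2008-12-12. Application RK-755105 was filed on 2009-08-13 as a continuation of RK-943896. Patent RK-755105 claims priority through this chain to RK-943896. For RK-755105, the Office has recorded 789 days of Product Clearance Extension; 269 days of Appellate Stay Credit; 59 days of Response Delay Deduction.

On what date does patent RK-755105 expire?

Earliest priority filing: 12 December 2008.
Base term: 12 December 2008 + 16 years → 12 December 2024.
Product Clearance Extension: 789 days (within the 1024-day cap) → +789 days → 9 February 2027.
Appellate Stay Credit: +269 days → 5 November 2027.
Response Delay Deduction: −59 days → 7 September 2027.

September 7, 2027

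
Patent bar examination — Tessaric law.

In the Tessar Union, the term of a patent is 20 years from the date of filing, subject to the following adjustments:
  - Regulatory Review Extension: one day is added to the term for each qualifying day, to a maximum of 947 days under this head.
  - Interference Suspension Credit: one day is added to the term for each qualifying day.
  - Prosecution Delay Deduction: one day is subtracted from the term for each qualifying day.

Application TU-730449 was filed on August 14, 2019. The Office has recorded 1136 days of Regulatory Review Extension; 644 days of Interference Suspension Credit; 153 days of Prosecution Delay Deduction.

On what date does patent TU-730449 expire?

Base term: filing date + 20 years → 14 August 2039.
Regulatory Review Extension: 1136 days claimed exceeds the 947-day cap, so +947 days → 18 March 2042.
Interference Suspension Credit: +644 days → 22 December 2043.
Prosecution Delay Deduction: −153 days → 22 July 2043.

July 22, 2043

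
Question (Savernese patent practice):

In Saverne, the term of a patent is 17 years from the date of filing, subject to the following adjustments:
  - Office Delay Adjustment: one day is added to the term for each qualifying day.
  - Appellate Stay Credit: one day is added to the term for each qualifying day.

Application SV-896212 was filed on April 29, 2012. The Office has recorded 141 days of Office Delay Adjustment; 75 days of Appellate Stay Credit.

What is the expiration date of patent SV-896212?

Base term: filing date + 17 years → 29 April 2029.
Office Delay Adjustment: +141 days → 17 September 2029.
Appellate Stay Credit: +75 days → 1 December 2029.

December 1, 2029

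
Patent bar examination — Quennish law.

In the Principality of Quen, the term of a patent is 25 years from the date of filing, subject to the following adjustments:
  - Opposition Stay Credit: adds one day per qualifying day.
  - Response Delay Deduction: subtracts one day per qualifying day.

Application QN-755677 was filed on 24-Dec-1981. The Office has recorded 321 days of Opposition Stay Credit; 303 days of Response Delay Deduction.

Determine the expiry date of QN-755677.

Base term: filing date + 25 years → 24 December 2006.
Opposition Stay Credit: +321 days → 10 November 2007.
Response Delay Deduction: −303 days → 11 January 2007.

January 11, 2007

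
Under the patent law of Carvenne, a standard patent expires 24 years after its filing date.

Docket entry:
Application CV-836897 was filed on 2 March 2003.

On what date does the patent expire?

Filing date + 24 years → 2 March 2027.

March 2, 2027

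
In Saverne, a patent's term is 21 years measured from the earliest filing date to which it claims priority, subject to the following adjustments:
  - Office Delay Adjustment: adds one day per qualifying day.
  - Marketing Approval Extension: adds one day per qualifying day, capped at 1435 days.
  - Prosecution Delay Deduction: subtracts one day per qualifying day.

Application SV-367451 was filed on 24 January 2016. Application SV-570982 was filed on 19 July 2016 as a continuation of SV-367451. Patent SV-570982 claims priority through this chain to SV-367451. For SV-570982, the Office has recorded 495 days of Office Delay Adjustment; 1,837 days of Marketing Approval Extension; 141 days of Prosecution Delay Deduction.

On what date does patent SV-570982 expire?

2041-12-18

Earliest priority filing: 24 January 2016.
Base term: 24 January 2016 + 21 years → 24 January 2037.
Office Delay Adjustment: +495 days → 3 June 2038.
Marketing Approval Extension: 1837 days claimed exceeds the 1435-day cap, so +1435 days → 8 May 2042.
Prosecution Delay Deduction: −141 days → 18 December 2041.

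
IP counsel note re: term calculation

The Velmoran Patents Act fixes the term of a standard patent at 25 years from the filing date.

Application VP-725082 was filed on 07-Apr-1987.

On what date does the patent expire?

2012-04-07

Filing date + 25 years → 7 April 2012.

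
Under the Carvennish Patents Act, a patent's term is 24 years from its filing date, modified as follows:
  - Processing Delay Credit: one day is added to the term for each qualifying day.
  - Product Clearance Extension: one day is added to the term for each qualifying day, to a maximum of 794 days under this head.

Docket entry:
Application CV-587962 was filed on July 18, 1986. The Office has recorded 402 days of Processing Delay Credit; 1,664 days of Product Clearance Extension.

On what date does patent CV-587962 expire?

Base term: filing date + 24 years → 18 July 2010.
Processing Delay Credit: +402 days → 24 August 2011.
Product Clearance Extension: 1664 days claimed exceeds the 794-day cap, so +794 days → 26 October 2013.

October 26, 2013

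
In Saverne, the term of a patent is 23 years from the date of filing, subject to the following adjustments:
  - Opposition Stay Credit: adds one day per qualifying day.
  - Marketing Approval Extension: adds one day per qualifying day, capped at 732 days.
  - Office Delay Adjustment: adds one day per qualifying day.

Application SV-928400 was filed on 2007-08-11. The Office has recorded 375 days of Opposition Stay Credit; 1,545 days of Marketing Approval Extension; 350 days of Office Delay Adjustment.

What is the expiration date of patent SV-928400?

2034-08-07

Base term: filing date + 23 years → 11 August 2030.
Opposition Stay Credit: +375 days → 21 August 2031.
Marketing Approval Extension: 1545 days claimed exceeds the 732-day cap, so +732 days → 22 August 2033.
Office Delay Adjustment: +350 days → 7 August 2034.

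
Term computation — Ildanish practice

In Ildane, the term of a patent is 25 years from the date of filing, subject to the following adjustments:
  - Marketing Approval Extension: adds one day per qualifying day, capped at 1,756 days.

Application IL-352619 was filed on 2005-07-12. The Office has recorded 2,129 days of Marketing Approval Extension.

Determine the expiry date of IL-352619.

Base term: filing date + 25 years → 12 July 2030.
Marketing Approval Extension: 2129 days claimed exceeds the 1756-day cap, so +1756 days → 3 May 2035.

May 3, 2035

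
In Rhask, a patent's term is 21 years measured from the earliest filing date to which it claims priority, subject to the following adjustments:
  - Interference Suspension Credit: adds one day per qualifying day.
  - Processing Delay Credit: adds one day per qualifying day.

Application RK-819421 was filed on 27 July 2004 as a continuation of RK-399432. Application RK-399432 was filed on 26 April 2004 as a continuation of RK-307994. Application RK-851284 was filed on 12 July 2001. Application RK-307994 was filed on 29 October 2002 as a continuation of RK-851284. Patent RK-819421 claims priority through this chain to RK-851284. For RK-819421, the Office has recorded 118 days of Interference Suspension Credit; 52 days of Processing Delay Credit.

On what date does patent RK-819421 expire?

December 29, 2022

Earliest priority filing: 12 July 2001.
Base term: 12 July 2001 + 21 years → 12 July 2022.
Interference Suspension Credit: +118 days → 7 November 2022.
Processing Delay Credit: +52 days → 29 December 2022.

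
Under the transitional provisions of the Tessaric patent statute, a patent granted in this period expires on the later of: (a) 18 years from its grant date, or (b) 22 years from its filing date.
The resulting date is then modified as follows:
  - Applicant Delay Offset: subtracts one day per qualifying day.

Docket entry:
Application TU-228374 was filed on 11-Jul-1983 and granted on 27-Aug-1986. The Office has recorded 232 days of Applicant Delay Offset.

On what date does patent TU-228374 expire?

2004-11-21

(a) grant + 18 years → 27 August 2004.
(b) filing + 22 years → 11 July 2005.
Later of the two: 11 July 2005.
Applicant Delay Offset: −232 days → 21 November 2004.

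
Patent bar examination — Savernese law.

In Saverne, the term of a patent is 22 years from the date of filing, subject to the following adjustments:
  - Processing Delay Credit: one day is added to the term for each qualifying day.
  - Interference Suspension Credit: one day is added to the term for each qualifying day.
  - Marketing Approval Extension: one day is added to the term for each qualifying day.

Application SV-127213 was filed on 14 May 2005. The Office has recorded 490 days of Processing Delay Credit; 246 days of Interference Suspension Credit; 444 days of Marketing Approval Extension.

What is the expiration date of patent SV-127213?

Base term: filing date + 22 years → 14 May 2027.
Processing Delay Credit: +490 days → 15 September 2028.
Interference Suspension Credit: +246 days → 19 May 2029.
Marketing Approval Extension: +444 days → 6 August 2030.

2030-08-06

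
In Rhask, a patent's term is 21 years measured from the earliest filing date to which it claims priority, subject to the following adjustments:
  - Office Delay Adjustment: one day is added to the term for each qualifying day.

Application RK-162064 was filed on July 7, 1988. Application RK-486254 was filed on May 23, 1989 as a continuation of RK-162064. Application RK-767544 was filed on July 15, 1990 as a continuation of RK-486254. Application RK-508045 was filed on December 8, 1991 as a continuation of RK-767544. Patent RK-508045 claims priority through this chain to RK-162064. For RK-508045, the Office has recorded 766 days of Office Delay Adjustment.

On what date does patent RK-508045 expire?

2011-08-12

Earliest priority filing: 7 July 1988.
Base term: 7 July 1988 + 21 years → 7 July 2009.
Office Delay Adjustment: +766 days → 12 August 2011.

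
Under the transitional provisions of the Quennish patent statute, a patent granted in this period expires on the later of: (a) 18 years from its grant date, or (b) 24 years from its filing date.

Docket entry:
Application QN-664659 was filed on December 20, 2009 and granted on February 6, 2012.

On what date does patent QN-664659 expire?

(a) grant + 18 years → 6 February 2030.
(b) filing + 24 years → 20 December 2033.
Later of the two: 20 December 2033.

2033-12-20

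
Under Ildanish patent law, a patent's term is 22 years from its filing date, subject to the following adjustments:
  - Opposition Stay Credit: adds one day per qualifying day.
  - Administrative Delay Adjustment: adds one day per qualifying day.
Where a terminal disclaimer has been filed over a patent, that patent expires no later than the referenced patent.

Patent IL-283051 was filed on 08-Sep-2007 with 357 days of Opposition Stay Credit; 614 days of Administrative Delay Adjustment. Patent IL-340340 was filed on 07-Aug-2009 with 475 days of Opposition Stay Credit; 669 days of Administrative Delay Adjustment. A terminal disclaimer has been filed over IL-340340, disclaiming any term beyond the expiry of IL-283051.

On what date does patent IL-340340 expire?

2032-05-06

Natural term of IL-340340:
  Base: filing + 22 years → 7 August 2031.
  Opposition Stay Credit: +475 days → 24 November 2032.
  Administrative Delay Adjustment: +669 days → 24 September 2034.
Expiry of referenced patent IL-283051:
  Base: filing + 22 years → 8 September 2029.
  Opposition Stay Credit: +357 days → 31 August 2030.
  Administrative Delay Adjustment: +614 days → 6 May 2032.
Terminal disclaimer: IL-340340 expires on the earlier of 24 September 2034 and 6 May 2032.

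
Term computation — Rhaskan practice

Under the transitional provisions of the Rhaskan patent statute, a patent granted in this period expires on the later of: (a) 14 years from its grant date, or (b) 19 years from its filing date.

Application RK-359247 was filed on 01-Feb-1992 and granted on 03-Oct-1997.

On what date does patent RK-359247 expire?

October 3, 2011

(a) grant + 14 years → 3 October 2011.
(b) filing + 19 years → 1 February 2011.
Later of the two: 3 October 2011.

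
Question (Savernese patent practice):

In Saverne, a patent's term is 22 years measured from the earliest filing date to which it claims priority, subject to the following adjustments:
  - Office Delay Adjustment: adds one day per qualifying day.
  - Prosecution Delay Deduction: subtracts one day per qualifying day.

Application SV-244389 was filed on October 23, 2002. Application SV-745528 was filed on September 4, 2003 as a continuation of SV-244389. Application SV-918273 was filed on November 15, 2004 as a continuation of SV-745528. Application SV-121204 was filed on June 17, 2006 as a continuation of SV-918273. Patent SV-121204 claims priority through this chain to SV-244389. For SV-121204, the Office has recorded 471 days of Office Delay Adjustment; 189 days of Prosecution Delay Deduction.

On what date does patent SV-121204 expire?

Earliest priority filing: 23 October 2002.
Base term: 23 October 2002 + 22 years → 23 October 2024.
Office Delay Adjustment: +471 days → 6 February 2026.
Prosecution Delay Deduction: −189 days → 1 August 2025.

2025-08-01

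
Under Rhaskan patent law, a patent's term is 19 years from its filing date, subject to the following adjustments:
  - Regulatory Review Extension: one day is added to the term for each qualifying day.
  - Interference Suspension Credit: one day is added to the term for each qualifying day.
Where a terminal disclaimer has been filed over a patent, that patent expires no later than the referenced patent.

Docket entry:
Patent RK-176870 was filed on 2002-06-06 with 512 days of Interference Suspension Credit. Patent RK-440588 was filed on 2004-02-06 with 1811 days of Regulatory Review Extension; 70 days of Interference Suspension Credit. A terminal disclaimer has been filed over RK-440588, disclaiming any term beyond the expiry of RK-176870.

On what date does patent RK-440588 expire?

October 31, 2022

Natural term of RK-440588:
  Base: filing + 19 years → 6 February 2023.
  Regulatory Review Extension: +1811 days → 22 January 2028.
  Interference Suspension Credit: +70 days → 1 April 2028.
Expiry of referenced patent RK-176870:
  Base: filing + 19 years → 6 June 2021.
  Interference Suspension Credit: +512 days → 31 October 2022.
Terminal disclaimer: RK-440588 expires on the earlier of 1 April 2028 and 31 October 2022.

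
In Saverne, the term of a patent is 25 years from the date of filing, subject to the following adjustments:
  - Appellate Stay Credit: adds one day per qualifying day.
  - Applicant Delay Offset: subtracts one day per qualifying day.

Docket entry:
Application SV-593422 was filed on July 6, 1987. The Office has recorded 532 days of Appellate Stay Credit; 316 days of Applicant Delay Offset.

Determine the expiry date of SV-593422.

Base term: filing date + 25 years → 6 July 2012.
Appellate Stay Credit: +532 days → 20 December 2013.
Applicant Delay Offset: −316 days → 7 February 2013.

2013-02-07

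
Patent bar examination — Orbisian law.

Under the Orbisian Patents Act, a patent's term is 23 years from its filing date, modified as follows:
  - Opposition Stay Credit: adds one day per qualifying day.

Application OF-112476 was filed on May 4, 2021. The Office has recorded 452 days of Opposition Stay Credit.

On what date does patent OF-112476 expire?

2045-07-30

Base term: filing date + 23 years → 4 May 2044.
Opposition Stay Credit: +452 days → 30 July 2045.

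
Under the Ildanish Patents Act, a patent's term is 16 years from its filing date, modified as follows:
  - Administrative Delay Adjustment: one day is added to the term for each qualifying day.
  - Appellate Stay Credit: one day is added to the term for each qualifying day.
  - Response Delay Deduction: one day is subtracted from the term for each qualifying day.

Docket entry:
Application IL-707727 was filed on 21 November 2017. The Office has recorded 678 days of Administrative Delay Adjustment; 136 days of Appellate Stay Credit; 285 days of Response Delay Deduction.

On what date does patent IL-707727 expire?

May 4, 2035

Base term: filing date + 16 years → 21 November 2033.
Administrative Delay Adjustment: +678 days → 30 September 2035.
Appellate Stay Credit: +136 days → 13 February 2036.
Response Delay Deduction: −285 days → 4 May 2035.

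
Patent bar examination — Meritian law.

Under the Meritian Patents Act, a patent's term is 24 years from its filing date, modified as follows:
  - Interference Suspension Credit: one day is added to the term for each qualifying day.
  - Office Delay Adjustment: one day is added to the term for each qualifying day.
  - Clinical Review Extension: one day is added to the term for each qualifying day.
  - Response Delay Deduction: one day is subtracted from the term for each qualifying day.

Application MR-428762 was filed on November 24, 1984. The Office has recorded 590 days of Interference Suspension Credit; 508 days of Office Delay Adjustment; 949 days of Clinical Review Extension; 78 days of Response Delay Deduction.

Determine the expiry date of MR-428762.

2014-04-16

Base term: filing date + 24 years → 24 November 2008.
Interference Suspension Credit: +590 days → 7 July 2010.
Office Delay Adjustment: +508 days → 27 November 2011.
Clinical Review Extension: +949 days → 3 July 2014.
Response Delay Deduction: −78 days → 16 April 2014.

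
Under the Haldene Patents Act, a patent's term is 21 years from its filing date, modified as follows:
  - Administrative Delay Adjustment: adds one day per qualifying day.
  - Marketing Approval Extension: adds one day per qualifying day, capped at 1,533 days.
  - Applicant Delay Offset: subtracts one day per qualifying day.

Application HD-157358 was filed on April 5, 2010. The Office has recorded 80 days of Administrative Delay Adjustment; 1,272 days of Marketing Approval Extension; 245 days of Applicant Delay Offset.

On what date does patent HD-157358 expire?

April 16, 2034

Base term: filing date + 21 years → 5 April 2031.
Administrative Delay Adjustment: +80 days → 24 June 2031.
Marketing Approval Extension: 1272 days (within the 1533-day cap) → +1272 days → 17 December 2034.
Applicant Delay Offset: −245 days → 16 April 2034.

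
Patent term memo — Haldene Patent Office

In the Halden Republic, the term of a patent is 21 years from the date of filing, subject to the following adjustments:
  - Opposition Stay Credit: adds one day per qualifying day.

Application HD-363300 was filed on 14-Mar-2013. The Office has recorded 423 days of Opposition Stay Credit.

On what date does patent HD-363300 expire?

Base term: filing date + 21 years → 14 March 2034.
Opposition Stay Credit: +423 days → 11 May 2035.

May 11, 2035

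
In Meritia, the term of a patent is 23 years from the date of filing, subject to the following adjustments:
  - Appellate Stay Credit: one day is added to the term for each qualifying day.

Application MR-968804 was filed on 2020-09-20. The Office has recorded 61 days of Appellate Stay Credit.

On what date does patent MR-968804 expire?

2043-11-20

Base term: filing date + 23 years → 20 September 2043.
Appellate Stay Credit: +61 days → 20 November 2043.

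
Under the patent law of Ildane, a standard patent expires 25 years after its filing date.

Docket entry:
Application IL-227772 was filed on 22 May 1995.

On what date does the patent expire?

Filing date + 25 years → 22 May 2020.

May 22, 2020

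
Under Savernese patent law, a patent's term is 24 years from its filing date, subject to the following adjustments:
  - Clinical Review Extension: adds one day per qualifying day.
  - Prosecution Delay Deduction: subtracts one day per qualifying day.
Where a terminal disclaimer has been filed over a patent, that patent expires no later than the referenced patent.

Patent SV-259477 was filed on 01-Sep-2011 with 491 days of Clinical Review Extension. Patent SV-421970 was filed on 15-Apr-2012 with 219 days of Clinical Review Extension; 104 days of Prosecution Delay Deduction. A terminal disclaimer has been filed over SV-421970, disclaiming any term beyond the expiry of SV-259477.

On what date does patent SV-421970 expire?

Natural term of SV-421970:
  Base: filing + 24 years → 15 April 2036.
  Clinical Review Extension: +219 days → 20 November 2036.
  Prosecution Delay Deduction: −104 days → 8 August 2036.
Expiry of referenced patent SV-259477:
  Base: filing + 24 years → 1 September 2035.
  Clinical Review Extension: +491 days → 4 January 2037.
Terminal disclaimer: SV-421970 expires on the earlier of 8 August 2036 and 4 January 2037.

2036-08-08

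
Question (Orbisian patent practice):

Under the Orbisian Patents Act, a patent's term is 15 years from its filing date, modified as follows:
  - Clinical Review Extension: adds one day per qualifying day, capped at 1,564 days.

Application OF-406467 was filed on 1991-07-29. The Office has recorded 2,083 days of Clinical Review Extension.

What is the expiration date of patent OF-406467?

Base term: filing date + 15 years → 29 July 2006.
Clinical Review Extension: 2083 days claimed exceeds the 1564-day cap, so +1564 days → 9 November 2010.

2010-11-09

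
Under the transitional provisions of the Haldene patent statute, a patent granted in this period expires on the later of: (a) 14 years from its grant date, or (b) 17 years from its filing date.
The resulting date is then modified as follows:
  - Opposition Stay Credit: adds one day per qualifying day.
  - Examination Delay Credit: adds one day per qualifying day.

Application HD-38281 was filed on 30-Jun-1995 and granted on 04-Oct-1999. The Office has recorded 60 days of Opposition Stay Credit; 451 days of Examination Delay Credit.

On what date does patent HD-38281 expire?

(a) grant + 14 years → 4 October 2013.
(b) filing + 17 years → 30 June 2012.
Later of the two: 4 October 2013.
Opposition Stay Credit: +60 days → 3 December 2013.
Examination Delay Credit: +451 days → 27 February 2015.

February 27, 2015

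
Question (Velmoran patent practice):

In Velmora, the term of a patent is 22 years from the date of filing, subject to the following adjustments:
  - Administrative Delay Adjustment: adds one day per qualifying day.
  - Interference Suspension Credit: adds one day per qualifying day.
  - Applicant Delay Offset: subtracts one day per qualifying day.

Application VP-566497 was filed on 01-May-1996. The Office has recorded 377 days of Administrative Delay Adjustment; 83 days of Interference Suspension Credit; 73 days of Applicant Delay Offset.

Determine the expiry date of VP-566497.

May 23, 2019

Base term: filing date + 22 years → 1 May 2018.
Administrative Delay Adjustment: +377 days → 13 May 2019.
Interference Suspension Credit: +83 days → 4 August 2019.
Applicant Delay Offset: −73 days → 23 May 2019.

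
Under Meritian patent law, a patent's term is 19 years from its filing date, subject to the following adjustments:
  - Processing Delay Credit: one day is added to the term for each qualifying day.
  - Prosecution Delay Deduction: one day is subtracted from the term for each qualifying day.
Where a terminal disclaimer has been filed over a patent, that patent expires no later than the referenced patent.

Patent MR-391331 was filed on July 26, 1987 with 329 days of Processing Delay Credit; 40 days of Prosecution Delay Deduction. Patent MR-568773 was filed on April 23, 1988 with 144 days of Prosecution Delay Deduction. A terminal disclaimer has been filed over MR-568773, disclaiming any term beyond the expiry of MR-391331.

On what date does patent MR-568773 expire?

Natural term of MR-568773:
  Base: filing + 19 years → 23 April 2007.
  Prosecution Delay Deduction: −144 days → 30 November 2006.
Expiry of referenced patent MR-391331:
  Base: filing + 19 years → 26 July 2006.
  Processing Delay Credit: +329 days → 20 June 2007.
  Prosecution Delay Deduction: −40 days → 11 May 2007.
Terminal disclaimer: MR-568773 expires on the earlier of 30 November 2006 and 11 May 2007.

2006-11-30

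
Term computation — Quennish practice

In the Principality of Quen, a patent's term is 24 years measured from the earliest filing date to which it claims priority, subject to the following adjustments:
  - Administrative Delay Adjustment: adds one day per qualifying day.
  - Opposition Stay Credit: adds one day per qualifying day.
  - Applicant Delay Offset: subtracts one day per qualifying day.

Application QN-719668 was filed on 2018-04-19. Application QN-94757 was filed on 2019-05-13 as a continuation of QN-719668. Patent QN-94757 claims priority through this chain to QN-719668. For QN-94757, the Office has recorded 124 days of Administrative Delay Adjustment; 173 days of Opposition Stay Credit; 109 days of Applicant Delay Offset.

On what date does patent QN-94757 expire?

Earliest priority filing: 19 April 2018.
Base term: 19 April 2018 + 24 years → 19 April 2042.
Administrative Delay Adjustment: +124 days → 21 August 2042.
Opposition Stay Credit: +173 days → 10 February 2043.
Applicant Delay Offset: −109 days → 24 October 2042.

2042-10-24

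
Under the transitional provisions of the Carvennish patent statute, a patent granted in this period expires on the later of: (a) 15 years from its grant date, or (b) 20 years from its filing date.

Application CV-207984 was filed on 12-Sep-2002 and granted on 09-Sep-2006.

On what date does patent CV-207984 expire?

2022-09-12

(a) grant + 15 years → 9 September 2021.
(b) filing + 20 years → 12 September 2022.
Later of the two: 12 September 2022.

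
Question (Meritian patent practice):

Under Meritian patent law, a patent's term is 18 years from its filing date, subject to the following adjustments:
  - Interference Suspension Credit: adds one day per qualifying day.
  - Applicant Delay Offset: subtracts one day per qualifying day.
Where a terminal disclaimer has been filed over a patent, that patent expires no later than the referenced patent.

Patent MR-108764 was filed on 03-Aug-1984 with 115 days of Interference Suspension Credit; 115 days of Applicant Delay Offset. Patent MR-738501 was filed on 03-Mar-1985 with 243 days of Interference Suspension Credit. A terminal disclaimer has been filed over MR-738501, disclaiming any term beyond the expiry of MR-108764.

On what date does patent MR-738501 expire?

August 3, 2002

Natural term of MR-738501:
  Base: filing + 18 years → 3 March 2003.
  Interference Suspension Credit: +243 days → 1 November 2003.
Expiry of referenced patent MR-108764:
  Base: filing + 18 years → 3 August 2002.
  Interference Suspension Credit: +115 days → 26 November 2002.
  Applicant Delay Offset: −115 days → 3 August 2002.
Terminal disclaimer: MR-738501 expires on the earlier of 1 November 2003 and 3 August 2002.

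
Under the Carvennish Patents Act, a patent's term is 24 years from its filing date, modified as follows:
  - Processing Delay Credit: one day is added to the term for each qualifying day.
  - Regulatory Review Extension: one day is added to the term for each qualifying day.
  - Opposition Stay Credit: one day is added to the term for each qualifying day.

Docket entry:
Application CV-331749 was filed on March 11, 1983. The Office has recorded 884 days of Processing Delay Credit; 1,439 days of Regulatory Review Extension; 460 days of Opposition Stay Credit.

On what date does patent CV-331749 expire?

Base term: filing date + 24 years → 11 March 2007.
Processing Delay Credit: +884 days → 11 August 2009.
Regulatory Review Extension: +1439 days → 20 July 2013.
Opposition Stay Credit: +460 days → 23 October 2014.

October 23, 2014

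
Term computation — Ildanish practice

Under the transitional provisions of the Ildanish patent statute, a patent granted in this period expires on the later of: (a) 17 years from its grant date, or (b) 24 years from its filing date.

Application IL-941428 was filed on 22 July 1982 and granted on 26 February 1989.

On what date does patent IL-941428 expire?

July 22, 2006

(a) grant + 17 years → 26 February 2006.
(b) filing + 24 years → 22 July 2006.
Later of the two: 22 July 2006.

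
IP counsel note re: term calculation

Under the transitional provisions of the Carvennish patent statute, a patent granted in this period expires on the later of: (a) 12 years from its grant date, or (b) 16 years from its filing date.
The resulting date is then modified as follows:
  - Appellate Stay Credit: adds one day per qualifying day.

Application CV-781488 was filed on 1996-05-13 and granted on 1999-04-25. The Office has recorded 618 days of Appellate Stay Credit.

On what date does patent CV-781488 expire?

(a) grant + 12 years → 25 April 2011.
(b) filing + 16 years → 13 May 2012.
Later of the two: 13 May 2012.
Appellate Stay Credit: +618 days → 21 January 2014.

2014-01-21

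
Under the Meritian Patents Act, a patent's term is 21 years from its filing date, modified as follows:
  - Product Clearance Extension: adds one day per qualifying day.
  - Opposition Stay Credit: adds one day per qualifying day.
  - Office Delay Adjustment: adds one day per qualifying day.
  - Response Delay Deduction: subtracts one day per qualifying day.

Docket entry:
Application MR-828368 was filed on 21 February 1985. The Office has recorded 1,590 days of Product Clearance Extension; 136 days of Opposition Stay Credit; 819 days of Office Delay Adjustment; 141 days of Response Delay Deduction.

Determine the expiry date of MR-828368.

2012-09-21

Base term: filing date + 21 years → 21 February 2006.
Product Clearance Extension: +1590 days → 30 June 2010.
Opposition Stay Credit: +136 days → 13 November 2010.
Office Delay Adjustment: +819 days → 9 February 2013.
Response Delay Deduction: −141 days → 21 September 2012.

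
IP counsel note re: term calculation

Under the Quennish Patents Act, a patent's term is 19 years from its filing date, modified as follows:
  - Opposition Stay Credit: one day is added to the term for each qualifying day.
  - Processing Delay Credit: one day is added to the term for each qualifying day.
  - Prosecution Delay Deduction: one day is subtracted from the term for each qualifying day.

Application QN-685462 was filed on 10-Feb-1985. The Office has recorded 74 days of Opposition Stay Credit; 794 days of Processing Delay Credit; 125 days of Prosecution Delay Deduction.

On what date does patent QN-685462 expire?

Base term: filing date + 19 years → 10 February 2004.
Opposition Stay Credit: +74 days → 24 April 2004.
Processing Delay Credit: +794 days → 27 June 2006.
Prosecution Delay Deduction: −125 days → 22 February 2006.

February 22, 2006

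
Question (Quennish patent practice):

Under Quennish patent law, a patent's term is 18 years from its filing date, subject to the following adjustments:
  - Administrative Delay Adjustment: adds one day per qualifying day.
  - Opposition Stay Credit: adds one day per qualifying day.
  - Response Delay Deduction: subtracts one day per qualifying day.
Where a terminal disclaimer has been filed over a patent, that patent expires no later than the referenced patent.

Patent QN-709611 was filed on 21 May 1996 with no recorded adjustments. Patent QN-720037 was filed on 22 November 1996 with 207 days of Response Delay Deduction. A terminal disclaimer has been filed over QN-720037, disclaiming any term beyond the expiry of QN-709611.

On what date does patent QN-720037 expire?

Natural term of QN-720037:
  Base: filing + 18 years → 22 November 2014.
  Response Delay Deduction: −207 days → 29 April 2014.
Expiry of referenced patent QN-709611:
  Base: filing + 18 years → 21 May 2014.
Terminal disclaimer: QN-720037 expires on the earlier of 29 April 2014 and 21 May 2014.

2014-04-29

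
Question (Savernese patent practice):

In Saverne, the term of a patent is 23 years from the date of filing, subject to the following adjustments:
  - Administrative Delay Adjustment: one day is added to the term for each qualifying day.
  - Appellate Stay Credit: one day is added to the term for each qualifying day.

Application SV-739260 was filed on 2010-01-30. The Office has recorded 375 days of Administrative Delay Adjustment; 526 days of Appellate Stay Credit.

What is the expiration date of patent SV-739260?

2035-07-20

Base term: filing date + 23 years → 30 January 2033.
Administrative Delay Adjustment: +375 days → 9 February 2034.
Appellate Stay Credit: +526 days → 20 July 2035.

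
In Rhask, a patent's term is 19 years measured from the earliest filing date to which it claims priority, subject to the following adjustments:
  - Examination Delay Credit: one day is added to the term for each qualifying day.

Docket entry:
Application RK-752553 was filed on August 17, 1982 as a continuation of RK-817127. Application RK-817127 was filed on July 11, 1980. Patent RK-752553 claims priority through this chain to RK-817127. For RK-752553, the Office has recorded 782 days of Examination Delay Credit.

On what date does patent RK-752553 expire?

August 31, 2001

Earliest priority filing: 11 July 1980.
Base term: 11 July 1980 + 19 years → 11 July 1999.
Examination Delay Credit: +782 days → 31 August 2001.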